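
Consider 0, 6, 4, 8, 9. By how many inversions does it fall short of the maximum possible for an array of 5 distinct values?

Maximum inversions for 5 distinct elements is C(5, 2) = 5·4/2 = 10.
Current inversions — for each element, count later smaller elements:
0: 0
6: 1
4: 0
8: 0
9: 0
Current total: 0 + 1 + 0 + 0 + 0 = 1
Shortfall: 10 − 1 = 9

9 inversions short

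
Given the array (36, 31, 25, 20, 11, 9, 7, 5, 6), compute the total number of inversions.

There are 35 out-of-order pairs.

For each element, count later entries that are smaller:
36 → 31, 25, 20, 11, 9, 7, 5, 6 → 8
31 → 25, 20, 11, 9, 7, 5, 6 → 7
25 → 20, 11, 9, 7, 5, 6 → 6
20 → 11, 9, 7, 5, 6 → 5
11 → 9, 7, 5, 6 → 4
9 → 7, 5, 6 → 3
7 → 5, 6 → 2
5 → none → 0
6 → none → 0
Sum: 8 + 7 + 6 + 5 + 4 + 3 + 2 + 0 + 0 = 35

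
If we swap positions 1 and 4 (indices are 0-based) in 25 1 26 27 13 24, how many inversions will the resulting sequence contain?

8

Positions 1 and 4 hold 1 and 13; after swapping, the array is [25, 13, 26, 27, 1, 24].
For each element, count later entries that are smaller:
25 → 13, 1, 24 → 3
13 → 1 → 1
26 → 1, 24 → 2
27 → 1, 24 → 2
1 → none → 0
24 → none → 0
Sum: 3 + 1 + 2 + 2 + 0 + 0 = 8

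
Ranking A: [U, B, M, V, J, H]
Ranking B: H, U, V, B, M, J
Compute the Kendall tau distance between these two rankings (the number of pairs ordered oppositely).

7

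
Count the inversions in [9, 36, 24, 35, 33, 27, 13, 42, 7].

20 out-of-order pairs

For each element, count later entries that are smaller:
9: 1
36: 6
24: 2
35: 4
33: 3
27: 2
13: 1
42: 1
7: 0
Sum: 1 + 6 + 2 + 4 + 3 + 2 + 1 + 1 + 0 = 20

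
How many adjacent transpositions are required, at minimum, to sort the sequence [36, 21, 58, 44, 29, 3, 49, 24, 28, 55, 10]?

Adjacent swaps: 31

The minimum number of adjacent swaps to sort an array equals its inversion count, since every such swap removes exactly one inversion.
Count inversions — for each element, later elements that are smaller:
36: 21, 29, 3, 24, 28, 10 → 6
21: 3, 10 → 2
58: 44, 29, 3, 49, 24, 28, 55, 10 → 8
44: 29, 3, 24, 28, 10 → 5
29: 3, 24, 28, 10 → 4
3: none → 0
49: 24, 28, 10 → 3
24: 10 → 1
28: 10 → 1
55: 10 → 1
10: none → 0
Total inversions: 6 + 2 + 8 + 5 + 4 + 0 + 3 + 1 + 1 + 1 + 0 = 31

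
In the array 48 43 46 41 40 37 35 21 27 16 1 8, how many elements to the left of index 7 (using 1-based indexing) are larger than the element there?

6

The element at index 7 is 35.
Elements before it: 48, 43, 46, 41, 40, 37
Those larger than 35: 48, 43, 46, 41, 40, 37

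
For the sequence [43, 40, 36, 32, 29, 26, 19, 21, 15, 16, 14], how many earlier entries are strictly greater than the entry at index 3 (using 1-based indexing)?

2

The element at index 3 is 36.
Elements before it: 43, 40
Those larger than 36: 43, 40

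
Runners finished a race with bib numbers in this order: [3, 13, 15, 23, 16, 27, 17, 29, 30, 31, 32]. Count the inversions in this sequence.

There are 3 out-of-order pairs.

Count, for each position, how many later elements it exceeds:
3 → none → 0
13 → none → 0
15 → none → 0
23 → 16, 17 → 2
16 → none → 0
27 → 17 → 1
17 → none → 0
29 → none → 0
30 → none → 0
31 → none → 0
32 → none → 0
Sum: 0 + 0 + 0 + 2 + 0 + 1 + 0 + 0 + 0 + 0 + 0 = 3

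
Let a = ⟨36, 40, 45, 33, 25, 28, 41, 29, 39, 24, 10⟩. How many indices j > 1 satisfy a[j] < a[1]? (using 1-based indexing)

6

The element at index 1 is 36.
Elements after it: 40, 45, 33, 25, 28, 41, 29, 39, 24, 10
Those smaller than 36: 33, 25, 28, 29, 24, 10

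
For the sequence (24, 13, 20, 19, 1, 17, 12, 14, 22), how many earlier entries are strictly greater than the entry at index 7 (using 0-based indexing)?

The element at index 7 is 14.
Elements before it: 24, 13, 20, 19, 1, 17, 12
Those larger than 14: 24, 20, 19, 17

4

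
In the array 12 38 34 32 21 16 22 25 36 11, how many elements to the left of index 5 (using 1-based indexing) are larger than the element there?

The element at index 5 is 21.
Elements before it: 12, 38, 34, 32
Those larger than 21: 38, 34, 32

3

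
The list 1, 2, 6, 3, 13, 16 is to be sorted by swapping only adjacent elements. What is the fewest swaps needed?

Each adjacent swap fixes exactly one inversion, so the minimum swap count equals the number of inversions.
Count inversions — for each element, later elements that are smaller:
1: none → 0
2: none → 0
6: 3 → 1
3: none → 0
13: none → 0
16: none → 0
Total inversions: 0 + 0 + 1 + 0 + 0 + 0 = 1

1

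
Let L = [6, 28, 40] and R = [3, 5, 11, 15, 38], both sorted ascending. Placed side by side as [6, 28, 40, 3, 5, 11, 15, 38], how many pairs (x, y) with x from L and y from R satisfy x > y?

11

Count, for every r in R, how many entries of L exceed r:
r = 3: 6, 28, 40 → 3
r = 5: 6, 28, 40 → 3
r = 11: 28, 40 → 2
r = 15: 28, 40 → 2
r = 38: 40 → 1
Cross-inversions: 3 + 3 + 2 + 2 + 1 = 11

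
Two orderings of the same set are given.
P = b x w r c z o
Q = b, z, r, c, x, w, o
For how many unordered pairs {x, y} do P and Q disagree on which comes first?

8

Assign each item its position (1..7) in the first ordering, then rewrite the second ordering as that position sequence:
positions: b→1, x→2, w→3, r→4, c→5, z→6, o→7
second ordering as positions: [1, 6, 4, 5, 2, 3, 7]
Discordant pairs = inversions in this position sequence.
1: 0
6: 4, 5, 2, 3 → 4
4: 2, 3 → 2
5: 2, 3 → 2
2: 0
3: 0
7: 0
Total: 0 + 4 + 2 + 2 + 0 + 0 + 0 = 8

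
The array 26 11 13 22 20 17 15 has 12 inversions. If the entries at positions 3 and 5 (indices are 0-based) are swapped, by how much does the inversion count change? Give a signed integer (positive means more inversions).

Positions 3 and 5 hold 22 and 17; after swapping, the array is [26, 11, 13, 17, 20, 22, 15].
Sweep left to right; for each value list the smaller values that follow it:
26: 6
11: 0
13: 0
17: 1
20: 1
22: 1
15: 0
Sum: 6 + 0 + 0 + 1 + 1 + 1 + 0 = 9
Change: 9 − 12 = -3

-3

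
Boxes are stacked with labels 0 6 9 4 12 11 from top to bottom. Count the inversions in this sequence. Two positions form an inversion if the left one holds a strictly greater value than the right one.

3 inversions

For each element, count later entries that are smaller:
0: 0
6: 1
9: 1
4: 0
12: 1
11: 0
Sum: 0 + 1 + 1 + 0 + 1 + 0 = 3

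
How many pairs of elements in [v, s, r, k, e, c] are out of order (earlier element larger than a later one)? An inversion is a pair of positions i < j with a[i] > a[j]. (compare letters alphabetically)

Sweep left to right; for each value list the smaller values that follow it:
v: 5
s: 4
r: 3
k: 2
e: 1
c: 0
Sum: 5 + 4 + 3 + 2 + 1 + 0 = 15

15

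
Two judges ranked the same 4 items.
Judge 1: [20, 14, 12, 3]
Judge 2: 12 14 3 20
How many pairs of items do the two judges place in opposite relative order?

Discordant pairs: 4

Assign each item its position (1..4) in the first ordering, then rewrite the second ordering as that position sequence:
positions: 20→1, 14→2, 12→3, 3→4
second ordering as positions: [3, 2, 4, 1]
Discordant pairs = inversions in this position sequence.
3: 2, 1 → 2
2: 1 → 1
4: 1 → 1
1: 0
Total: 2 + 1 + 1 + 0 = 4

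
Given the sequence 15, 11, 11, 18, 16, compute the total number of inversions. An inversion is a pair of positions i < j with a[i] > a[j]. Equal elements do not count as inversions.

3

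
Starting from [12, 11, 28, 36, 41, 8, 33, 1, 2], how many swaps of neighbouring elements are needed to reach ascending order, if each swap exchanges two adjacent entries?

22 swaps

Each adjacent swap fixes exactly one inversion, so the minimum swap count equals the number of inversions.
Count inversions — for each element, later elements that are smaller:
12: 11, 8, 1, 2 → 4
11: 8, 1, 2 → 3
28: 8, 1, 2 → 3
36: 8, 33, 1, 2 → 4
41: 8, 33, 1, 2 → 4
8: 1, 2 → 2
33: 1, 2 → 2
1: none → 0
2: none → 0
Total inversions: 4 + 3 + 3 + 4 + 4 + 2 + 2 + 0 + 0 = 22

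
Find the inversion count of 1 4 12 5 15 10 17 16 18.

Sweep left to right; for each value list the smaller values that follow it:
1: 0
4: 0
12: 2
5: 0
15: 1
10: 0
17: 1
16: 0
18: 0
Sum: 0 + 0 + 2 + 0 + 1 + 0 + 1 + 0 + 0 = 4

4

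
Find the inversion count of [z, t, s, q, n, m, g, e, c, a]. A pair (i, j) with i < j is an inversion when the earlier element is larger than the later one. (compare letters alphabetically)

Count, for each position, how many later elements it exceeds:
z: 9
t: 8
s: 7
q: 6
n: 5
m: 4
g: 3
e: 2
c: 1
a: 0
Sum: 9 + 8 + 7 + 6 + 5 + 4 + 3 + 2 + 1 + 0 = 45

There are 45 inversions.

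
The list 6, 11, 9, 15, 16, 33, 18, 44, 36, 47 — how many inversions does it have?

3

Element-by-element contributions:
6 → none → 0
11 → 9 → 1
9 → none → 0
15 → none → 0
16 → none → 0
33 → 18 → 1
18 → none → 0
44 → 36 → 1
36 → none → 0
47 → none → 0
Sum: 0 + 1 + 0 + 0 + 0 + 1 + 0 + 1 + 0 + 0 = 3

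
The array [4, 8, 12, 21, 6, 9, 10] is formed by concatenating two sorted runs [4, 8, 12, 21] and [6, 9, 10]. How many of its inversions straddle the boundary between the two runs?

7

For each element r of the right run, count left-run elements greater than r:
r = 6: 8, 12, 21 → 3
r = 9: 12, 21 → 2
r = 10: 12, 21 → 2
Cross-inversions: 3 + 2 + 2 = 7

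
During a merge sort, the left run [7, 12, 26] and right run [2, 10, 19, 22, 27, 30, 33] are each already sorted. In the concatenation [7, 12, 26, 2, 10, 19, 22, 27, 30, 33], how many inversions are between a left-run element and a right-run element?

Take each right-half value and tally the left-half values above it:
r = 2: 7, 12, 26 → 3
r = 10: 12, 26 → 2
r = 19: 26 → 1
r = 22: 26 → 1
r = 27: none → 0
r = 30: none → 0
r = 33: none → 0
Cross-inversions: 3 + 2 + 1 + 1 + 0 + 0 + 0 = 7

7 cross-inversions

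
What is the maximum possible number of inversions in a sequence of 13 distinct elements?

A reversed (strictly descending) arrangement makes every pair an inversion, giving C(13, 2) inversions.
C(13, 2) = 13·12/2 = 78

78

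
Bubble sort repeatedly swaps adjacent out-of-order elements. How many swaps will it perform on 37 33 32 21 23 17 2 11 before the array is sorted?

26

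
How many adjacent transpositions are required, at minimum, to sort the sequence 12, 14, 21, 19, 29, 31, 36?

1

The minimum number of adjacent swaps to sort an array equals its inversion count, since every such swap removes exactly one inversion.
Count inversions — for each element, later elements that are smaller:
12: none → 0
14: none → 0
21: 19 → 1
19: none → 0
29: none → 0
31: none → 0
36: none → 0
Total inversions: 0 + 0 + 1 + 0 + 0 + 0 + 0 = 1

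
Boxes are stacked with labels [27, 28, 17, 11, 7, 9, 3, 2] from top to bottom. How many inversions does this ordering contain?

There are 26 out-of-order pairs.

For each element, count later entries that are smaller:
27: 6
28: 6
17: 5
11: 4
7: 2
9: 2
3: 1
2: 0
Sum: 6 + 6 + 5 + 4 + 2 + 2 + 1 + 0 = 26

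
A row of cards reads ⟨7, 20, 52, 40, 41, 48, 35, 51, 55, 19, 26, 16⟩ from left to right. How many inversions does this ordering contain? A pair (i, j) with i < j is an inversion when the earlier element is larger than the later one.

Element-by-element contributions:
7 → none → 0
20 → 19, 16 → 2
52 → 40, 41, 48, 35, 51, 19, 26, 16 → 8
40 → 35, 19, 26, 16 → 4
41 → 35, 19, 26, 16 → 4
48 → 35, 19, 26, 16 → 4
35 → 19, 26, 16 → 3
51 → 19, 26, 16 → 3
55 → 19, 26, 16 → 3
19 → 16 → 1
26 → 16 → 1
16 → none → 0
Sum: 0 + 2 + 8 + 4 + 4 + 4 + 3 + 3 + 3 + 1 + 1 + 0 = 33

There are 33 inversions.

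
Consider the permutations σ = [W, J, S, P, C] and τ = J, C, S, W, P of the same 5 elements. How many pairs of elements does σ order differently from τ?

There are 5 discordant pairs.

Assign each item its position (1..5) in the first ordering, then rewrite the second ordering as that position sequence:
positions: W→1, J→2, S→3, P→4, C→5
second ordering as positions: [2, 5, 3, 1, 4]
Discordant pairs = inversions in this position sequence.
2: 1 → 1
5: 3, 1, 4 → 3
3: 1 → 1
1: 0
4: 0
Total: 1 + 3 + 1 + 0 + 0 = 5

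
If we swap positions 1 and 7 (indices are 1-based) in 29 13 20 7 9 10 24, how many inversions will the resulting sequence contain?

There are 11 inversions.

Positions 1 and 7 hold 29 and 24; after swapping, the array is [24, 13, 20, 7, 9, 10, 29].
Element-by-element contributions:
24: 5
13: 3
20: 3
7: 0
9: 0
10: 0
29: 0
Sum: 5 + 3 + 3 + 0 + 0 + 0 + 0 = 11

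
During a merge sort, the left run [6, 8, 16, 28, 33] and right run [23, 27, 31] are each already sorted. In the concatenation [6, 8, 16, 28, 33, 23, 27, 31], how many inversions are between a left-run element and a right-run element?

Count, for every r in R, how many entries of L exceed r:
r = 23: 28, 33 → 2
r = 27: 28, 33 → 2
r = 31: 33 → 1
Cross-inversions: 2 + 2 + 1 = 5

5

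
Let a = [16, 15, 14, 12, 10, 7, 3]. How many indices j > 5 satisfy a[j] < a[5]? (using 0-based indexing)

The element at index 5 is 7.
Elements after it: 3
Those smaller than 7: 3

1 such element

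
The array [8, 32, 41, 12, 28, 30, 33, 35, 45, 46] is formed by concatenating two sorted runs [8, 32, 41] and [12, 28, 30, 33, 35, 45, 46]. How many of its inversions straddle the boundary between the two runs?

8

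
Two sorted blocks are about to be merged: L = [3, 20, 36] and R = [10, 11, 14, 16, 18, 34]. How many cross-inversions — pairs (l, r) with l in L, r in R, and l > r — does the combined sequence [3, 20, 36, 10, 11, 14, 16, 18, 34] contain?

Take each right-half value and tally the left-half values above it:
r = 10: 20, 36 → 2
r = 11: 20, 36 → 2
r = 14: 20, 36 → 2
r = 16: 20, 36 → 2
r = 18: 20, 36 → 2
r = 34: 36 → 1
Cross-inversions: 2 + 2 + 2 + 2 + 2 + 1 = 11

11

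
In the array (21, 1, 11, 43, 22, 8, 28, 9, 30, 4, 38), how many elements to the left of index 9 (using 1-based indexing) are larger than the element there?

1 such element

The element at index 9 is 30.
Elements before it: 21, 1, 11, 43, 22, 8, 28, 9
Those larger than 30: 43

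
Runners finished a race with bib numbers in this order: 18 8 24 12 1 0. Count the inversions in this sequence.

12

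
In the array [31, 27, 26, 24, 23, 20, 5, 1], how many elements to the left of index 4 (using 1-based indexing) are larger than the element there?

3 such elements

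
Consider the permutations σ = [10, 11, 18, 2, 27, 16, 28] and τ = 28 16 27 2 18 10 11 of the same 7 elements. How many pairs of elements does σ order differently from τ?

Assign each item its position (1..7) in the first ordering, then rewrite the second ordering as that position sequence:
positions: 10→1, 11→2, 18→3, 2→4, 27→5, 16→6, 28→7
second ordering as positions: [7, 6, 5, 4, 3, 1, 2]
Discordant pairs = inversions in this position sequence.
7: 6, 5, 4, 3, 1, 2 → 6
6: 5, 4, 3, 1, 2 → 5
5: 4, 3, 1, 2 → 4
4: 3, 1, 2 → 3
3: 1, 2 → 2
1: 0
2: 0
Total: 6 + 5 + 4 + 3 + 2 + 0 + 0 = 20

20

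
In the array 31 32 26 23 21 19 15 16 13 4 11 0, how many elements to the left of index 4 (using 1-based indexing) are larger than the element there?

3

The element at index 4 is 23.
Elements before it: 31, 32, 26
Those larger than 23: 31, 32, 26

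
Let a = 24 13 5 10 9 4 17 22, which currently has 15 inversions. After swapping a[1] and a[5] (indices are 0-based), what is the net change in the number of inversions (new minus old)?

-7

Positions 1 and 5 hold 13 and 4; after swapping, the array is [24, 4, 5, 10, 9, 13, 17, 22].
Element-by-element contributions:
24 → 4, 5, 10, 9, 13, 17, 22 → 7
4 → none → 0
5 → none → 0
10 → 9 → 1
9 → none → 0
13 → none → 0
17 → none → 0
22 → none → 0
Sum: 7 + 0 + 0 + 1 + 0 + 0 + 0 + 0 = 8
Change: 8 − 15 = -7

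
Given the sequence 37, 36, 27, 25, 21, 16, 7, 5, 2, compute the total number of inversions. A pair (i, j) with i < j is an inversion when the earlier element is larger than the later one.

36

Sweep left to right; for each value list the smaller values that follow it:
37: 8
36: 7
27: 6
25: 5
21: 4
16: 3
7: 2
5: 1
2: 0
Sum: 8 + 7 + 6 + 5 + 4 + 3 + 2 + 1 + 0 = 36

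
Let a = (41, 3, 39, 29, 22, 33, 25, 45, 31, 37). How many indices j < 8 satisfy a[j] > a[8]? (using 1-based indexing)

0

The element at index 8 is 45.
Elements before it: 41, 3, 39, 29, 22, 33, 25
None of them are larger than 45.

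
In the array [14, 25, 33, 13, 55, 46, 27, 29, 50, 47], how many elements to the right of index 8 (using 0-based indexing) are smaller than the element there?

The element at index 8 is 50.
Elements after it: 47
Those smaller than 50: 47

1 such element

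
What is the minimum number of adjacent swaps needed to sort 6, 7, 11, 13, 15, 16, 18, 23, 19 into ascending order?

1

Each adjacent swap fixes exactly one inversion, so the minimum swap count equals the number of inversions.
Count inversions — for each element, later elements that are smaller:
6: none → 0
7: none → 0
11: none → 0
13: none → 0
15: none → 0
16: none → 0
18: none → 0
23: 19 → 1
19: none → 0
Total inversions: 0 + 0 + 0 + 0 + 0 + 0 + 0 + 1 + 0 = 1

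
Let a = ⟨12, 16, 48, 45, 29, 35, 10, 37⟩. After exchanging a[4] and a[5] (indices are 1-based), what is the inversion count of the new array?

Positions 4 and 5 hold 45 and 29; after swapping, the array is [12, 16, 48, 29, 45, 35, 10, 37].
Count, for each position, how many later elements it exceeds:
12 → 10 → 1
16 → 10 → 1
48 → 29, 45, 35, 10, 37 → 5
29 → 10 → 1
45 → 35, 10, 37 → 3
35 → 10 → 1
10 → none → 0
37 → none → 0
Sum: 1 + 1 + 5 + 1 + 3 + 1 + 0 + 0 = 12

12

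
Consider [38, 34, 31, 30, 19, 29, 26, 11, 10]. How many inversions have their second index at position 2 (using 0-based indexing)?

The element at index 2 is 31.
Elements before it: 38, 34
Those larger than 31: 38, 34

2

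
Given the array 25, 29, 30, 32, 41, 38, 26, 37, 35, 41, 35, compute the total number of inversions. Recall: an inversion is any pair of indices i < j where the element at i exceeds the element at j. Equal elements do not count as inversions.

15 out-of-order pairs

Element-by-element contributions:
25 → none → 0
29 → 26 → 1
30 → 26 → 1
32 → 26 → 1
41 → 38, 26, 37, 35, 35 → 5
38 → 26, 37, 35, 35 → 4
26 → none → 0
37 → 35, 35 → 2
35 → none → 0
41 → 35 → 1
35 → none → 0
Sum: 0 + 1 + 1 + 1 + 5 + 4 + 0 + 2 + 0 + 1 + 0 = 15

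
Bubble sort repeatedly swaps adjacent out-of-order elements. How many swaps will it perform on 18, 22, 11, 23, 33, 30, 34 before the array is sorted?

There are 3 adjacent swaps.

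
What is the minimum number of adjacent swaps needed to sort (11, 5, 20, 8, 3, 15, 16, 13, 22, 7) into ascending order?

19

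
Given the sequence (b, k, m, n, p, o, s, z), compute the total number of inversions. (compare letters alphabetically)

For each element, count later entries that are smaller:
b → none → 0
k → none → 0
m → none → 0
n → none → 0
p → o → 1
o → none → 0
s → none → 0
z → none → 0
Sum: 0 + 0 + 0 + 0 + 1 + 0 + 0 + 0 = 1

1 inversion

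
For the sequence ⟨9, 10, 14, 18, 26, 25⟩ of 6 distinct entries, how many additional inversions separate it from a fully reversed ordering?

14

Maximum inversions for 6 distinct elements is C(6, 2) = 6·5/2 = 15.
Current inversions — for each element, count later smaller elements:
9: 0
10: 0
14: 0
18: 0
26: 1
25: 0
Current total: 0 + 0 + 0 + 0 + 1 + 0 = 1
Shortfall: 15 − 1 = 14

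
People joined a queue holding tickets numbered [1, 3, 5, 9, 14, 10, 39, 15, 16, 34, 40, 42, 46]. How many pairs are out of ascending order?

Element-by-element contributions:
1 → none → 0
3 → none → 0
5 → none → 0
9 → none → 0
14 → 10 → 1
10 → none → 0
39 → 15, 16, 34 → 3
15 → none → 0
16 → none → 0
34 → none → 0
40 → none → 0
42 → none → 0
46 → none → 0
Sum: 0 + 0 + 0 + 0 + 1 + 0 + 3 + 0 + 0 + 0 + 0 + 0 + 0 = 4

4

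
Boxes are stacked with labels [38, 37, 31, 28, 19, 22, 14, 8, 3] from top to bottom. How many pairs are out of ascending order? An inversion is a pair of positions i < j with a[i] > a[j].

Sweep left to right; for each value list the smaller values that follow it:
38: 8
37: 7
31: 6
28: 5
19: 3
22: 3
14: 2
8: 1
3: 0
Sum: 8 + 7 + 6 + 5 + 3 + 3 + 2 + 1 + 0 = 35

35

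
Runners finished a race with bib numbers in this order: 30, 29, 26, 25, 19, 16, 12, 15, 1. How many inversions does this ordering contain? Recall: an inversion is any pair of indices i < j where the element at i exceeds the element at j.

Element-by-element contributions:
30: 8
29: 7
26: 6
25: 5
19: 4
16: 3
12: 1
15: 1
1: 0
Sum: 8 + 7 + 6 + 5 + 4 + 3 + 1 + 1 + 0 = 35

35 inversions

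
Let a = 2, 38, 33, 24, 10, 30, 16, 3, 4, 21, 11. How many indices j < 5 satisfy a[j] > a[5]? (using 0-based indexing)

The element at index 5 is 30.
Elements before it: 2, 38, 33, 24, 10
Those larger than 30: 38, 33

2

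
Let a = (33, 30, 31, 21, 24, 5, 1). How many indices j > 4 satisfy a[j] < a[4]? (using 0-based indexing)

The element at index 4 is 24.
Elements after it: 5, 1
Those smaller than 24: 5, 1

2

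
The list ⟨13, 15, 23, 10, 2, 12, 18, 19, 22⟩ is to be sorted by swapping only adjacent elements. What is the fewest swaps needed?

13

Each adjacent swap fixes exactly one inversion, so the minimum swap count equals the number of inversions.
Count inversions — for each element, later elements that are smaller:
13: 10, 2, 12 → 3
15: 10, 2, 12 → 3
23: 10, 2, 12, 18, 19, 22 → 6
10: 2 → 1
2: none → 0
12: none → 0
18: none → 0
19: none → 0
22: none → 0
Total inversions: 3 + 3 + 6 + 1 + 0 + 0 + 0 + 0 + 0 = 13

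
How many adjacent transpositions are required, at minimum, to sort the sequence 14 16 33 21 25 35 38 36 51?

Minimum adjacent swaps = number of inversions (each swap of adjacent out-of-order elements removes one inversion and no swap can remove more).
Count inversions — for each element, later elements that are smaller:
14: none → 0
16: none → 0
33: 21, 25 → 2
21: none → 0
25: none → 0
35: none → 0
38: 36 → 1
36: none → 0
51: none → 0
Total inversions: 0 + 0 + 2 + 0 + 0 + 0 + 1 + 0 + 0 = 3

3 swaps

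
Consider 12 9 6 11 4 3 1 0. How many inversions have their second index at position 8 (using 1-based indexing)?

The element at index 8 is 0.
Elements before it: 12, 9, 6, 11, 4, 3, 1
Those larger than 0: 12, 9, 6, 11, 4, 3, 1

7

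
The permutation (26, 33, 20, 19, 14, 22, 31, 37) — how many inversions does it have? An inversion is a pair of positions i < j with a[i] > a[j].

Sweep left to right; for each value list the smaller values that follow it:
26: 4
33: 5
20: 2
19: 1
14: 0
22: 0
31: 0
37: 0
Sum: 4 + 5 + 2 + 1 + 0 + 0 + 0 + 0 = 12

Out-of-order pairs: 12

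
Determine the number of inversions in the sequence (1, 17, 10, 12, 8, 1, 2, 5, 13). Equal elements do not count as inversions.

There are 18 inversions.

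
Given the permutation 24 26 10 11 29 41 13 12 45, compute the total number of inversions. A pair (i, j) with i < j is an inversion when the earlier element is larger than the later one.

Element-by-element contributions:
24: 4
26: 4
10: 0
11: 0
29: 2
41: 2
13: 1
12: 0
45: 0
Sum: 4 + 4 + 0 + 0 + 2 + 2 + 1 + 0 + 0 = 13

13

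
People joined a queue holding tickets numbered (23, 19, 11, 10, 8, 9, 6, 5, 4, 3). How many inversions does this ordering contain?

Sweep left to right; for each value list the smaller values that follow it:
23: 9
19: 8
11: 7
10: 6
8: 4
9: 4
6: 3
5: 2
4: 1
3: 0
Sum: 9 + 8 + 7 + 6 + 4 + 4 + 3 + 2 + 1 + 0 = 44

There are 44 inversions.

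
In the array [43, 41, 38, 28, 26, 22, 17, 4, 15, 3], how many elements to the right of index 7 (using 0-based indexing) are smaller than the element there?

1 such element

The element at index 7 is 4.
Elements after it: 15, 3
Those smaller than 4: 3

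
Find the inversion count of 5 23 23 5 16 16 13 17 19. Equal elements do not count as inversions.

14

Element-by-element contributions:
5: 0
23: 6
23: 6
5: 0
16: 1
16: 1
13: 0
17: 0
19: 0
Sum: 0 + 6 + 6 + 0 + 1 + 1 + 0 + 0 + 0 = 14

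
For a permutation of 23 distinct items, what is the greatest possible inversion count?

253 inversions

A reversed (strictly descending) arrangement makes every pair an inversion, giving C(23, 2) inversions.
C(23, 2) = 23·22/2 = 253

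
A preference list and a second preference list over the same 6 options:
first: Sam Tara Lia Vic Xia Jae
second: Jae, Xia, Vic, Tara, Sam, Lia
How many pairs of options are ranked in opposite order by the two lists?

13 pairs

Assign each item its position (1..6) in the first ordering, then rewrite the second ordering as that position sequence:
positions: Sam→1, Tara→2, Lia→3, Vic→4, Xia→5, Jae→6
second ordering as positions: [6, 5, 4, 2, 1, 3]
Discordant pairs = inversions in this position sequence.
6: 5, 4, 2, 1, 3 → 5
5: 4, 2, 1, 3 → 4
4: 2, 1, 3 → 3
2: 1 → 1
1: 0
3: 0
Total: 5 + 4 + 3 + 1 + 0 + 0 = 13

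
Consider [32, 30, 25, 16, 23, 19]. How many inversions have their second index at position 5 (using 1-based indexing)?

3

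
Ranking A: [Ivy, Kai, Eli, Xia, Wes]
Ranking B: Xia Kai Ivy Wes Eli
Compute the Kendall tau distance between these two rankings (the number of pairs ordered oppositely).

Assign each item its position (1..5) in the first ordering, then rewrite the second ordering as that position sequence:
positions: Ivy→1, Kai→2, Eli→3, Xia→4, Wes→5
second ordering as positions: [4, 2, 1, 5, 3]
Discordant pairs = inversions in this position sequence.
4: 2, 1, 3 → 3
2: 1 → 1
1: 0
5: 3 → 1
3: 0
Total: 3 + 1 + 0 + 1 + 0 = 5

5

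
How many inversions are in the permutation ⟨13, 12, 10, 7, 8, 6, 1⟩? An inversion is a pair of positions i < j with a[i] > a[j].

For each element, count later entries that are smaller:
13: 6
12: 5
10: 4
7: 2
8: 2
6: 1
1: 0
Sum: 6 + 5 + 4 + 2 + 2 + 1 + 0 = 20

20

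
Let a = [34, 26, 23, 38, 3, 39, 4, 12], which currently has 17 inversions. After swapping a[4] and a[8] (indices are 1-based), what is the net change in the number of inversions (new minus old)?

Positions 4 and 8 hold 38 and 12; after swapping, the array is [34, 26, 23, 12, 3, 39, 4, 38].
Count, for each position, how many later elements it exceeds:
34: 5
26: 4
23: 3
12: 2
3: 0
39: 2
4: 0
38: 0
Sum: 5 + 4 + 3 + 2 + 0 + 2 + 0 + 0 = 16
Change: 16 − 17 = -1

-1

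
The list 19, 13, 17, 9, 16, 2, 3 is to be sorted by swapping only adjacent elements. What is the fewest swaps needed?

The minimum number of adjacent swaps to sort an array equals its inversion count, since every such swap removes exactly one inversion.
Count inversions — for each element, later elements that are smaller:
19: 13, 17, 9, 16, 2, 3 → 6
13: 9, 2, 3 → 3
17: 9, 16, 2, 3 → 4
9: 2, 3 → 2
16: 2, 3 → 2
2: none → 0
3: none → 0
Total inversions: 6 + 3 + 4 + 2 + 2 + 0 + 0 = 17

17 adjacent swaps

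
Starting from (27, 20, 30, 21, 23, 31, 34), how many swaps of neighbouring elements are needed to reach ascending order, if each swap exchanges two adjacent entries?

5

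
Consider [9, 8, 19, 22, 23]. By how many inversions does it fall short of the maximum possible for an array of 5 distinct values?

9

Maximum inversions for 5 distinct elements is C(5, 2) = 5·4/2 = 10.
Current inversions — for each element, count later smaller elements:
9: 1
8: 0
19: 0
22: 0
23: 0
Current total: 1 + 0 + 0 + 0 + 0 = 1
Shortfall: 10 − 1 = 9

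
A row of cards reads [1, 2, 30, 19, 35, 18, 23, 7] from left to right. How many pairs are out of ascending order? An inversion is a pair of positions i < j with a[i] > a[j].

11

Element-by-element contributions:
1: 0
2: 0
30: 4
19: 2
35: 3
18: 1
23: 1
7: 0
Sum: 0 + 0 + 4 + 2 + 3 + 1 + 1 + 0 = 11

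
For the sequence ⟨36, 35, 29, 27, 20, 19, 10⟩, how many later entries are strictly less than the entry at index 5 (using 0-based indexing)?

1 such element

The element at index 5 is 19.
Elements after it: 10
Those smaller than 19: 10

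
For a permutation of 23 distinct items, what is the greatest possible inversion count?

The maximum occurs when the array is in strictly decreasing order: every one of the C(23, 2) pairs is inverted.
C(23, 2) = 23·22/2 = 253

253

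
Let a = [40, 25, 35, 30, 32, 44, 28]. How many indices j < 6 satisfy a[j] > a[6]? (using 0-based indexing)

The element at index 6 is 28.
Elements before it: 40, 25, 35, 30, 32, 44
Those larger than 28: 40, 35, 30, 32, 44

5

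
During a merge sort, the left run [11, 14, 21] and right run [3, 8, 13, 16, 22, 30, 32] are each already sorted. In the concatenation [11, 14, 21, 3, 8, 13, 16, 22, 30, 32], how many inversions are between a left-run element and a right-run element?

Take each right-half value and tally the left-half values above it:
r = 3: 11, 14, 21 → 3
r = 8: 11, 14, 21 → 3
r = 13: 14, 21 → 2
r = 16: 21 → 1
r = 22: none → 0
r = 30: none → 0
r = 32: none → 0
Cross-inversions: 3 + 3 + 2 + 1 + 0 + 0 + 0 = 9

9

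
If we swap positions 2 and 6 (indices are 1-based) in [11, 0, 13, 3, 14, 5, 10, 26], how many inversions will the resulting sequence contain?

12

Positions 2 and 6 hold 0 and 5; after swapping, the array is [11, 5, 13, 3, 14, 0, 10, 26].
Count, for each position, how many later elements it exceeds:
11: 4
5: 2
13: 3
3: 1
14: 2
0: 0
10: 0
26: 0
Sum: 4 + 2 + 3 + 1 + 2 + 0 + 0 + 0 = 12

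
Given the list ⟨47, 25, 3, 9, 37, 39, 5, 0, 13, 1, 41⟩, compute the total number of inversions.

Inversions: 32

For each element, count later entries that are smaller:
47: 10
25: 6
3: 2
9: 3
37: 4
39: 4
5: 2
0: 0
13: 1
1: 0
41: 0
Sum: 10 + 6 + 2 + 3 + 4 + 4 + 2 + 0 + 1 + 0 + 0 = 32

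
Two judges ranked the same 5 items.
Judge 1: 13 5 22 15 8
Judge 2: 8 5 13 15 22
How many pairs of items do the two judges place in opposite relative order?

6

Assign each item its position (1..5) in the first ordering, then rewrite the second ordering as that position sequence:
positions: 13→1, 5→2, 22→3, 15→4, 8→5
second ordering as positions: [5, 2, 1, 4, 3]
Discordant pairs = inversions in this position sequence.
5: 2, 1, 4, 3 → 4
2: 1 → 1
1: 0
4: 3 → 1
3: 0
Total: 4 + 1 + 0 + 1 + 0 = 6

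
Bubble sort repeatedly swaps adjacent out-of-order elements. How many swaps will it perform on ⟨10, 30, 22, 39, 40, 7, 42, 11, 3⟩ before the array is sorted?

Swaps: 19

The minimum number of adjacent swaps to sort an array equals its inversion count, since every such swap removes exactly one inversion.
Count inversions — for each element, later elements that are smaller:
10: 7, 3 → 2
30: 22, 7, 11, 3 → 4
22: 7, 11, 3 → 3
39: 7, 11, 3 → 3
40: 7, 11, 3 → 3
7: 3 → 1
42: 11, 3 → 2
11: 3 → 1
3: none → 0
Total inversions: 2 + 4 + 3 + 3 + 3 + 1 + 2 + 1 + 0 = 19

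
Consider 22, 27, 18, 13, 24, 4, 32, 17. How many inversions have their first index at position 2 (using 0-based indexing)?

3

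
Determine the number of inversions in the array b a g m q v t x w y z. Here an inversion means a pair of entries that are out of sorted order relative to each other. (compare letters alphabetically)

3 inversions

For each element, count later entries that are smaller:
b: 1
a: 0
g: 0
m: 0
q: 0
v: 1
t: 0
x: 1
w: 0
y: 0
z: 0
Sum: 1 + 0 + 0 + 0 + 0 + 1 + 0 + 1 + 0 + 0 + 0 = 3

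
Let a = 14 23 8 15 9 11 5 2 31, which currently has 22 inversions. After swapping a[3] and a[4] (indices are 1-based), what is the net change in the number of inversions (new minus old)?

Positions 3 and 4 hold 8 and 15; after swapping, the array is [14, 23, 15, 8, 9, 11, 5, 2, 31].
For each element, count later entries that are smaller:
14: 5
23: 6
15: 5
8: 2
9: 2
11: 2
5: 1
2: 0
31: 0
Sum: 5 + 6 + 5 + 2 + 2 + 2 + 1 + 0 + 0 = 23
Change: 23 − 22 = +1

+1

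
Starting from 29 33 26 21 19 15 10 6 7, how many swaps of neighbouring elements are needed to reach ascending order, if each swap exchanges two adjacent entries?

The minimum number of adjacent swaps to sort an array equals its inversion count, since every such swap removes exactly one inversion.
Count inversions — for each element, later elements that are smaller:
29: 26, 21, 19, 15, 10, 6, 7 → 7
33: 26, 21, 19, 15, 10, 6, 7 → 7
26: 21, 19, 15, 10, 6, 7 → 6
21: 19, 15, 10, 6, 7 → 5
19: 15, 10, 6, 7 → 4
15: 10, 6, 7 → 3
10: 6, 7 → 2
6: none → 0
7: none → 0
Total inversions: 7 + 7 + 6 + 5 + 4 + 3 + 2 + 0 + 0 = 34

34 swaps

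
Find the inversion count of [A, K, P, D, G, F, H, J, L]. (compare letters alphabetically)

12 inversions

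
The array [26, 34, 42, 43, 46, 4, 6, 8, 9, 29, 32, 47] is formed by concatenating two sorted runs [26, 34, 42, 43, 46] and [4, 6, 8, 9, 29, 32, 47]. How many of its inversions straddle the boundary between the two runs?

28 cross-inversions

For each element r of the right run, count left-run elements greater than r:
r = 4: 26, 34, 42, 43, 46 → 5
r = 6: 26, 34, 42, 43, 46 → 5
r = 8: 26, 34, 42, 43, 46 → 5
r = 9: 26, 34, 42, 43, 46 → 5
r = 29: 34, 42, 43, 46 → 4
r = 32: 34, 42, 43, 46 → 4
r = 47: none → 0
Cross-inversions: 5 + 5 + 5 + 5 + 4 + 4 + 0 = 28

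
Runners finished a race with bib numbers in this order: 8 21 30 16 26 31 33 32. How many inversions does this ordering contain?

Element-by-element contributions:
8 → none → 0
21 → 16 → 1
30 → 16, 26 → 2
16 → none → 0
26 → none → 0
31 → none → 0
33 → 32 → 1
32 → none → 0
Sum: 0 + 1 + 2 + 0 + 0 + 0 + 1 + 0 = 4

4 inversions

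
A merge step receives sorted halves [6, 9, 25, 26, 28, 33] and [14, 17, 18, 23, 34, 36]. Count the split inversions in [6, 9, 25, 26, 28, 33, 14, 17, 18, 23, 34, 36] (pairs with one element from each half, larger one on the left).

16 split inversions

For each element r of the right run, count left-run elements greater than r:
r = 14: 25, 26, 28, 33 → 4
r = 17: 25, 26, 28, 33 → 4
r = 18: 25, 26, 28, 33 → 4
r = 23: 25, 26, 28, 33 → 4
r = 34: none → 0
r = 36: none → 0
Cross-inversions: 4 + 4 + 4 + 4 + 0 + 0 = 16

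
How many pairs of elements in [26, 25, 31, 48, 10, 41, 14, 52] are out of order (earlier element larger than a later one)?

Element-by-element contributions:
26: 3
25: 2
31: 2
48: 3
10: 0
41: 1
14: 0
52: 0
Sum: 3 + 2 + 2 + 3 + 0 + 1 + 0 + 0 = 11

11 inversions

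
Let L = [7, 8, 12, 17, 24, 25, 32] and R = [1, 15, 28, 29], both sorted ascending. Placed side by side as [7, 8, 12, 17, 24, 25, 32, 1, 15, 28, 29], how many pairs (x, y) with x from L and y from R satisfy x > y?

13 split inversions

For each element r of the right run, count left-run elements greater than r:
r = 1: 7, 8, 12, 17, 24, 25, 32 → 7
r = 15: 17, 24, 25, 32 → 4
r = 28: 32 → 1
r = 29: 32 → 1
Cross-inversions: 7 + 4 + 1 + 1 = 13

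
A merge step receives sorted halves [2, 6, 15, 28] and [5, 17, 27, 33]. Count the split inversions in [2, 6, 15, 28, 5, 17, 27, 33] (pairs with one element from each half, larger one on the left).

Take each right-half value and tally the left-half values above it:
r = 5: 6, 15, 28 → 3
r = 17: 28 → 1
r = 27: 28 → 1
r = 33: none → 0
Cross-inversions: 3 + 1 + 1 + 0 = 5

5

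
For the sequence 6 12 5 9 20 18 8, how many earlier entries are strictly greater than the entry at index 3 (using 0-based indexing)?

1

The element at index 3 is 9.
Elements before it: 6, 12, 5
Those larger than 9: 12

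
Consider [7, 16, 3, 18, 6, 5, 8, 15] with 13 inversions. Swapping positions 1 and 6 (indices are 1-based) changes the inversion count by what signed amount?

-3

Positions 1 and 6 hold 7 and 5; after swapping, the array is [5, 16, 3, 18, 6, 7, 8, 15].
Sweep left to right; for each value list the smaller values that follow it:
5 → 3 → 1
16 → 3, 6, 7, 8, 15 → 5
3 → none → 0
18 → 6, 7, 8, 15 → 4
6 → none → 0
7 → none → 0
8 → none → 0
15 → none → 0
Sum: 1 + 5 + 0 + 4 + 0 + 0 + 0 + 0 = 10
Change: 10 − 13 = -3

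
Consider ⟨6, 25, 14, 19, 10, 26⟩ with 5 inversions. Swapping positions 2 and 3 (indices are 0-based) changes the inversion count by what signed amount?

+1

Positions 2 and 3 hold 14 and 19; after swapping, the array is [6, 25, 19, 14, 10, 26].
Element-by-element contributions:
6 → none → 0
25 → 19, 14, 10 → 3
19 → 14, 10 → 2
14 → 10 → 1
10 → none → 0
26 → none → 0
Sum: 0 + 3 + 2 + 1 + 0 + 0 = 6
Change: 6 − 5 = +1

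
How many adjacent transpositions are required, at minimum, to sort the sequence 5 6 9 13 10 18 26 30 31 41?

Minimum adjacent swaps = number of inversions (each swap of adjacent out-of-order elements removes one inversion and no swap can remove more).
Count inversions — for each element, later elements that are smaller:
5: none → 0
6: none → 0
9: none → 0
13: 10 → 1
10: none → 0
18: none → 0
26: none → 0
30: none → 0
31: none → 0
41: none → 0
Total inversions: 0 + 0 + 0 + 1 + 0 + 0 + 0 + 0 + 0 + 0 = 1

1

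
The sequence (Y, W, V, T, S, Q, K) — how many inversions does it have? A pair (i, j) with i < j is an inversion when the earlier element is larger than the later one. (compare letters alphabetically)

Element-by-element contributions:
Y → W, V, T, S, Q, K → 6
W → V, T, S, Q, K → 5
V → T, S, Q, K → 4
T → S, Q, K → 3
S → Q, K → 2
Q → K → 1
K → none → 0
Sum: 6 + 5 + 4 + 3 + 2 + 1 + 0 = 21

21 out-of-order pairs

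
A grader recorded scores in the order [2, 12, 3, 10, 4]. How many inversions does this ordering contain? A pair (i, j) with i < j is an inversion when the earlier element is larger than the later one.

4

Element-by-element contributions:
2: 0
12: 3
3: 0
10: 1
4: 0
Sum: 0 + 3 + 0 + 1 + 0 = 4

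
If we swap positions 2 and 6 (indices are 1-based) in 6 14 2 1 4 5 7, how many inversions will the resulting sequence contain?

9 inversions

Positions 2 and 6 hold 14 and 5; after swapping, the array is [6, 5, 2, 1, 4, 14, 7].
For each element, count later entries that are smaller:
6 → 5, 2, 1, 4 → 4
5 → 2, 1, 4 → 3
2 → 1 → 1
1 → none → 0
4 → none → 0
14 → 7 → 1
7 → none → 0
Sum: 4 + 3 + 1 + 0 + 0 + 1 + 0 = 9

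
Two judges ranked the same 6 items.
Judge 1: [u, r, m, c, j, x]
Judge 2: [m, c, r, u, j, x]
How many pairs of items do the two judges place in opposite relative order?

Assign each item its position (1..6) in the first ordering, then rewrite the second ordering as that position sequence:
positions: u→1, r→2, m→3, c→4, j→5, x→6
second ordering as positions: [3, 4, 2, 1, 5, 6]
Discordant pairs = inversions in this position sequence.
3: 2, 1 → 2
4: 2, 1 → 2
2: 1 → 1
1: 0
5: 0
6: 0
Total: 2 + 2 + 1 + 0 + 0 + 0 = 5

5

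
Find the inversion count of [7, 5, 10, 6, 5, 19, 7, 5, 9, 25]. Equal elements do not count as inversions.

Inversions: 15

For each element, count later entries that are smaller:
7 → 5, 6, 5, 5 → 4
5 → none → 0
10 → 6, 5, 7, 5, 9 → 5
6 → 5, 5 → 2
5 → none → 0
19 → 7, 5, 9 → 3
7 → 5 → 1
5 → none → 0
9 → none → 0
25 → none → 0
Sum: 4 + 0 + 5 + 2 + 0 + 3 + 1 + 0 + 0 + 0 = 15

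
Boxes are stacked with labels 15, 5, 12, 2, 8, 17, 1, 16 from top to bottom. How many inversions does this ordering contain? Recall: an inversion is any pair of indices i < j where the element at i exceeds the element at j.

Sweep left to right; for each value list the smaller values that follow it:
15 → 5, 12, 2, 8, 1 → 5
5 → 2, 1 → 2
12 → 2, 8, 1 → 3
2 → 1 → 1
8 → 1 → 1
17 → 1, 16 → 2
1 → none → 0
16 → none → 0
Sum: 5 + 2 + 3 + 1 + 1 + 2 + 0 + 0 = 14

14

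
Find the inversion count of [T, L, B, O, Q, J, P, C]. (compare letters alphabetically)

17

Count, for each position, how many later elements it exceeds:
T → L, B, O, Q, J, P, C → 7
L → B, J, C → 3
B → none → 0
O → J, C → 2
Q → J, P, C → 3
J → C → 1
P → C → 1
C → none → 0
Sum: 7 + 3 + 0 + 2 + 3 + 1 + 1 + 0 = 17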